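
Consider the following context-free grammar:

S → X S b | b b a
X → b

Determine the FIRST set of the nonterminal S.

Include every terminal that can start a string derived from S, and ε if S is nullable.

We compute FIRST(S) using the standard algorithm.
FIRST(S) = {b}
FIRST(X) = {b}
Therefore, FIRST(S) = {b}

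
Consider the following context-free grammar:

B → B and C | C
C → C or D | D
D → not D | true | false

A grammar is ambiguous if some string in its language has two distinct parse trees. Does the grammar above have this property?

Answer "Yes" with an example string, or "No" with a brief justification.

No - the grammar is unambiguous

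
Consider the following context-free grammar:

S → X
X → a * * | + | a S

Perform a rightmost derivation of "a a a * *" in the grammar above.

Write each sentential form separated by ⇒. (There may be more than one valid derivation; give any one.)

S ⇒ X ⇒ a S ⇒ a X ⇒ a a S ⇒ a a X ⇒ a a a * *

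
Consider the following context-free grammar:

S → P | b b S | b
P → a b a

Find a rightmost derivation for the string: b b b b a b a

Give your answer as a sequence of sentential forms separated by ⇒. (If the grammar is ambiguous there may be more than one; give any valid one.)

S ⇒ b b S ⇒ b b b b S ⇒ b b b b P ⇒ b b b b a b a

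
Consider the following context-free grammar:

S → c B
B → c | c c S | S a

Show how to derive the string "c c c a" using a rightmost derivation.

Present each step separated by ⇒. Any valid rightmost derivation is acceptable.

S ⇒ c B ⇒ c S a ⇒ c c B a ⇒ c c c a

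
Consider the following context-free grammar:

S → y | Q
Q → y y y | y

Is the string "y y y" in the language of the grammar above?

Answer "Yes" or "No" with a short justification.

Yes - a valid derivation exists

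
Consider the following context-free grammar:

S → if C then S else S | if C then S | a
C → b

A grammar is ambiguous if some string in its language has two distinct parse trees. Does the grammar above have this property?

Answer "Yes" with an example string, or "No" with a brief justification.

Yes - the string 'if b then if b then a else a' has two distinct parse trees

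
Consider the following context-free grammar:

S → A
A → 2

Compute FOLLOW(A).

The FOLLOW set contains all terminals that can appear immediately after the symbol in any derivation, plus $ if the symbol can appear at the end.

We compute FOLLOW(A) using the standard algorithm.
FOLLOW(S) starts with {$}.
FIRST(A) = {2}
FIRST(S) = {2}
FOLLOW(A) = {$}
FOLLOW(S) = {$}
Therefore, FOLLOW(A) = {$}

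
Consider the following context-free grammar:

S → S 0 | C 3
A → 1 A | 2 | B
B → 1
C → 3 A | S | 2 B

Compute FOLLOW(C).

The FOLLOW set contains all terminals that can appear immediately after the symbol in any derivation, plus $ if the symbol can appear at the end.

We compute FOLLOW(C) using the standard algorithm.
FOLLOW(S) starts with {$}.
FIRST(A) = {1, 2}
FIRST(B) = {1}
FIRST(C) = {2, 3}
FIRST(S) = {2, 3}
FOLLOW(A) = {3}
FOLLOW(B) = {3}
FOLLOW(C) = {3}
FOLLOW(S) = {$, 0, 3}
Therefore, FOLLOW(C) = {3}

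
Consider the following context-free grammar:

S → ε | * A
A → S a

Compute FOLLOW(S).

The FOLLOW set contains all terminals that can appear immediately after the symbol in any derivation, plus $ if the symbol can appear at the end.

We compute FOLLOW(S) using the standard algorithm.
FOLLOW(S) starts with {$}.
FIRST(A) = {*, a}
FIRST(S) = {*, ε}
FOLLOW(A) = {$, a}
FOLLOW(S) = {$, a}
Therefore, FOLLOW(S) = {$, a}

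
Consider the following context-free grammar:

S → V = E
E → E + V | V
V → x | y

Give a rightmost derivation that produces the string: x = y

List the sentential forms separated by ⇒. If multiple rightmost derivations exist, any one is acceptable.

S ⇒ V = E ⇒ V = V ⇒ V = y ⇒ x = y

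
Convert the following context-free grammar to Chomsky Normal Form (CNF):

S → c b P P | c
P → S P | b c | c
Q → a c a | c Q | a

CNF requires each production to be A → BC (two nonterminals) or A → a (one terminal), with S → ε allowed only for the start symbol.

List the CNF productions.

TC → c; TB → b; S → c; P → c; TA → a; Q → a; S → TC X0; X0 → TB X1; X1 → P P; P → S P; P → TB TC; Q → TA X2; X2 → TC TA; Q → TC Q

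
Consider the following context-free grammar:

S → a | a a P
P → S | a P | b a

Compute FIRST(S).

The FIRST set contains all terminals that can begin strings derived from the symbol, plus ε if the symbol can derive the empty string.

We compute FIRST(S) using the standard algorithm.
FIRST(P) = {a, b}
FIRST(S) = {a}
Therefore, FIRST(S) = {a}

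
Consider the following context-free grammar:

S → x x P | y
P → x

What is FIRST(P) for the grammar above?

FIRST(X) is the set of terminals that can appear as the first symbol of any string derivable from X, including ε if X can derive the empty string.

We compute FIRST(P) using the standard algorithm.
FIRST(P) = {x}
FIRST(S) = {x, y}
Therefore, FIRST(P) = {x}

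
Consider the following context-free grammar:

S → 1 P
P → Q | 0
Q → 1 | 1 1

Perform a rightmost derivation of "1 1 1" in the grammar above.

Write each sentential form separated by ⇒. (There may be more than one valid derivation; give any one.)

S ⇒ 1 P ⇒ 1 Q ⇒ 1 1 1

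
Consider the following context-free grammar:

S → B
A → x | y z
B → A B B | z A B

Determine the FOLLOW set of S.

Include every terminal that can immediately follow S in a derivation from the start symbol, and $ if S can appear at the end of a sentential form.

We compute FOLLOW(S) using the standard algorithm.
FOLLOW(S) starts with {$}.
FIRST(A) = {x, y}
FIRST(B) = {x, y, z}
FIRST(S) = {x, y, z}
FOLLOW(A) = {x, y, z}
FOLLOW(B) = {$, x, y, z}
FOLLOW(S) = {$}
Therefore, FOLLOW(S) = {$}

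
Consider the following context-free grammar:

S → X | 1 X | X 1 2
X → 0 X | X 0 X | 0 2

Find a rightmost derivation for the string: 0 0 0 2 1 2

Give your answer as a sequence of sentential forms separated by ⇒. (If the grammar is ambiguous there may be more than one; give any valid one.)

S ⇒ X 1 2 ⇒ 0 X 1 2 ⇒ 0 0 X 1 2 ⇒ 0 0 0 2 1 2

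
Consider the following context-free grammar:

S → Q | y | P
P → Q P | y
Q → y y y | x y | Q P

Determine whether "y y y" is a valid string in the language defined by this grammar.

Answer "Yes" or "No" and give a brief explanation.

Yes - a valid derivation exists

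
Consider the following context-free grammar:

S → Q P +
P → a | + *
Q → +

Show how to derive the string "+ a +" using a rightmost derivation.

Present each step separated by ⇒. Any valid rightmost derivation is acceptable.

S ⇒ Q P + ⇒ Q a + ⇒ + a +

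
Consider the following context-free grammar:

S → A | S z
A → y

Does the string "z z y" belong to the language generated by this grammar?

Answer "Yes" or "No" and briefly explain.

No - no valid derivation exists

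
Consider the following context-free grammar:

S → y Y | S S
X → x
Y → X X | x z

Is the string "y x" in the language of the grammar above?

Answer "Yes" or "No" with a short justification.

No - no valid derivation exists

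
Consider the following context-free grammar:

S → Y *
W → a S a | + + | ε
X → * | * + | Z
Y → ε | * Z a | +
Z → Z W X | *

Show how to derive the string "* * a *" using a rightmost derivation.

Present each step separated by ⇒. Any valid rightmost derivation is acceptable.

S ⇒ Y * ⇒ * Z a * ⇒ * * a *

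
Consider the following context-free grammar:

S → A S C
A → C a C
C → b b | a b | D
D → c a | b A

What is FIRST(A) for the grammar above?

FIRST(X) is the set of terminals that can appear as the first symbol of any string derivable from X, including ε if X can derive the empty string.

We compute FIRST(A) using the standard algorithm.
FIRST(A) = {a, b, c}
FIRST(C) = {a, b, c}
FIRST(D) = {b, c}
FIRST(S) = {a, b, c}
Therefore, FIRST(A) = {a, b, c}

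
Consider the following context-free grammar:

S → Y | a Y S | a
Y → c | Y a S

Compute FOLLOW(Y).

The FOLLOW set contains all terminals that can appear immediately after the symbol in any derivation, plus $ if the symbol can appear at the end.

We compute FOLLOW(Y) using the standard algorithm.
FOLLOW(S) starts with {$}.
FIRST(S) = {a, c}
FIRST(Y) = {c}
FOLLOW(S) = {$, a, c}
FOLLOW(Y) = {$, a, c}
Therefore, FOLLOW(Y) = {$, a, c}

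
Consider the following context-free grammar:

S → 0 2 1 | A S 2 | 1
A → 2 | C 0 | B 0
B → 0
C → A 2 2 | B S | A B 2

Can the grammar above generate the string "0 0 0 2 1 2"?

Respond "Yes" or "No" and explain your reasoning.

Yes - a valid derivation exists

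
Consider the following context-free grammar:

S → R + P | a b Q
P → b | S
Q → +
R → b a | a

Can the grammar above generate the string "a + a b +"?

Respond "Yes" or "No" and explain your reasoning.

Yes - a valid derivation exists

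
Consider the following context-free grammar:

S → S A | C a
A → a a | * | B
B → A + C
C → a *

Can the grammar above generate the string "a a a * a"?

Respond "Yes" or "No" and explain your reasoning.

No - no valid derivation exists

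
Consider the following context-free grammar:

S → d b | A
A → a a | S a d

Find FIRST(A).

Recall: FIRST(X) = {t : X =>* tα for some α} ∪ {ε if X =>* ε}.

We compute FIRST(A) using the standard algorithm.
FIRST(A) = {a, d}
FIRST(S) = {a, d}
Therefore, FIRST(A) = {a, d}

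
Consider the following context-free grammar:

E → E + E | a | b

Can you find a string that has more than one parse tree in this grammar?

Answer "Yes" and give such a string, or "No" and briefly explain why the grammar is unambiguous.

Yes - the string 'b + b + b + b' has two distinct parse trees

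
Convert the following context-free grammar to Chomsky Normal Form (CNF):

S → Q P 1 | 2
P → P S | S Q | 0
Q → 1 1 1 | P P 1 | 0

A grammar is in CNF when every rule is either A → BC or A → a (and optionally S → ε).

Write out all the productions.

T1 → 1; S → 2; P → 0; Q → 0; S → Q X0; X0 → P T1; P → P S; P → S Q; Q → T1 X1; X1 → T1 T1; Q → P X2; X2 → P T1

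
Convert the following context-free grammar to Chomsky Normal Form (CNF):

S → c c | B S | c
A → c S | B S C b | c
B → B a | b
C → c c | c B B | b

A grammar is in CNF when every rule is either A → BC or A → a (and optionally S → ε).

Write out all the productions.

TC → c; S → c; TB → b; A → c; TA → a; B → b; C → b; S → TC TC; S → B S; A → TC S; A → B X0; X0 → S X1; X1 → C TB; B → B TA; C → TC TC; C → TC X2; X2 → B B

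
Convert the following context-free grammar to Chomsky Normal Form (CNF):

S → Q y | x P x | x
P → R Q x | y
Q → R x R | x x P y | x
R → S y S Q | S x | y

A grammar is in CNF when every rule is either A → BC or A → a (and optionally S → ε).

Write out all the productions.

TY → y; TX → x; S → x; P → y; Q → x; R → y; S → Q TY; S → TX X0; X0 → P TX; P → R X1; X1 → Q TX; Q → R X2; X2 → TX R; Q → TX X3; X3 → TX X4; X4 → P TY; R → S X5; X5 → TY X6; X6 → S Q; R → S TX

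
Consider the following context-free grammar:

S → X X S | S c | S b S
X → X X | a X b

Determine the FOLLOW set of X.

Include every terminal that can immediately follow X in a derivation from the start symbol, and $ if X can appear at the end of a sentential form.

We compute FOLLOW(X) using the standard algorithm.
FOLLOW(S) starts with {$}.
FIRST(S) = {a}
FIRST(X) = {a}
FOLLOW(S) = {$, b, c}
FOLLOW(X) = {a, b}
Therefore, FOLLOW(X) = {a, b}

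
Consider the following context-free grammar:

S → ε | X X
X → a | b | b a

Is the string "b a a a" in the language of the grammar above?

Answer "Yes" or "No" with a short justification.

No - no valid derivation exists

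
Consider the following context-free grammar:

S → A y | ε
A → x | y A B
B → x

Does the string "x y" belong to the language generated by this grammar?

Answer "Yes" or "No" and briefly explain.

Yes - a valid derivation exists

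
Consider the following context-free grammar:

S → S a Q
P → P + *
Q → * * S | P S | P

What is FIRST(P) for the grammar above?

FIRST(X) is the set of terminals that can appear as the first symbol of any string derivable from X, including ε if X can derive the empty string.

We compute FIRST(P) using the standard algorithm.
FIRST(P) = {}
FIRST(Q) = {*}
FIRST(S) = {}
Therefore, FIRST(P) = {}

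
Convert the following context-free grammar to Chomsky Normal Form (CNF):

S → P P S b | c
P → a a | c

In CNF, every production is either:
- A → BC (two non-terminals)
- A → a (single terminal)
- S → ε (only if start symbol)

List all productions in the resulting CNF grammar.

TB → b; S → c; TA → a; P → c; S → P X0; X0 → P X1; X1 → S TB; P → TA TA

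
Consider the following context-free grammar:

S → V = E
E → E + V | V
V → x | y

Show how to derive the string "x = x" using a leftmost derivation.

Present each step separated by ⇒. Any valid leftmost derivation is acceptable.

S ⇒ V = E ⇒ x = E ⇒ x = V ⇒ x = x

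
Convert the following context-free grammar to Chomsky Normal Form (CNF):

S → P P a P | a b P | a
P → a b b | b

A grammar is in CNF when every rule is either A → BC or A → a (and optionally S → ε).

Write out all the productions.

TA → a; TB → b; S → a; P → b; S → P X0; X0 → P X1; X1 → TA P; S → TA X2; X2 → TB P; P → TA X3; X3 → TB TB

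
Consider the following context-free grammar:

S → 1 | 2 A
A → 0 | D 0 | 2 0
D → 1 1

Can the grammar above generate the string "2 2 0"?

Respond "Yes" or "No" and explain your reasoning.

Yes - a valid derivation exists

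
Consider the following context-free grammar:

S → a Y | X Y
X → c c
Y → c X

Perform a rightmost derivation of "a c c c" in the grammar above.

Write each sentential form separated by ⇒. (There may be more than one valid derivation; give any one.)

S ⇒ a Y ⇒ a c X ⇒ a c c c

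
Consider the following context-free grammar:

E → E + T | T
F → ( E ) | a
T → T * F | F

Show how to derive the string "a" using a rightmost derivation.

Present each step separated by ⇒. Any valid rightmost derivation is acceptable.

E ⇒ T ⇒ F ⇒ a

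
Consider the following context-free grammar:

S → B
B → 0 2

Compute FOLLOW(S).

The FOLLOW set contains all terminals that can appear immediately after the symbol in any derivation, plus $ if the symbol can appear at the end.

We compute FOLLOW(S) using the standard algorithm.
FOLLOW(S) starts with {$}.
FIRST(B) = {0}
FIRST(S) = {0}
FOLLOW(B) = {$}
FOLLOW(S) = {$}
Therefore, FOLLOW(S) = {$}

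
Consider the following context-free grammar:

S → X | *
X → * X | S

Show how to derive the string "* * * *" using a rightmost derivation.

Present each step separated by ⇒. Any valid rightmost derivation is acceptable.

S ⇒ X ⇒ * X ⇒ * * X ⇒ * * * X ⇒ * * * S ⇒ * * * *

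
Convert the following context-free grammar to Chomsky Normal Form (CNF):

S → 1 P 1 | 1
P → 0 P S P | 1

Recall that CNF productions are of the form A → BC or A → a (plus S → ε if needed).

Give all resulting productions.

T1 → 1; S → 1; T0 → 0; P → 1; S → T1 X0; X0 → P T1; P → T0 X1; X1 → P X2; X2 → S P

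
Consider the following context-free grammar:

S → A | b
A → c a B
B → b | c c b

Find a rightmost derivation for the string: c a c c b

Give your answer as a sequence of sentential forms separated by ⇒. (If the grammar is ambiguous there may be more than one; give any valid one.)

S ⇒ A ⇒ c a B ⇒ c a c c b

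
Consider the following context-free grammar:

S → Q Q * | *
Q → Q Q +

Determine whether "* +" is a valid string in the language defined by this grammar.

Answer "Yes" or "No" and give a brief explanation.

No - no valid derivation exists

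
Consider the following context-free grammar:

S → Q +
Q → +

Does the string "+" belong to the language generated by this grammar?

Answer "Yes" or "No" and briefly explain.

No - no valid derivation exists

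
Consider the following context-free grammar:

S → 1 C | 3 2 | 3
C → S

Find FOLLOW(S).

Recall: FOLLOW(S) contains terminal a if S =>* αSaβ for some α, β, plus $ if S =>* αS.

We compute FOLLOW(S) using the standard algorithm.
FOLLOW(S) starts with {$}.
FIRST(C) = {1, 3}
FIRST(S) = {1, 3}
FOLLOW(C) = {$}
FOLLOW(S) = {$}
Therefore, FOLLOW(S) = {$}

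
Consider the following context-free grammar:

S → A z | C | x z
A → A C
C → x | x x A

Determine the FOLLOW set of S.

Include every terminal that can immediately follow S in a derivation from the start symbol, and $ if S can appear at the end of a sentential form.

We compute FOLLOW(S) using the standard algorithm.
FOLLOW(S) starts with {$}.
FIRST(A) = {}
FIRST(C) = {x}
FIRST(S) = {x}
FOLLOW(A) = {$, x, z}
FOLLOW(C) = {$, x, z}
FOLLOW(S) = {$}
Therefore, FOLLOW(S) = {$}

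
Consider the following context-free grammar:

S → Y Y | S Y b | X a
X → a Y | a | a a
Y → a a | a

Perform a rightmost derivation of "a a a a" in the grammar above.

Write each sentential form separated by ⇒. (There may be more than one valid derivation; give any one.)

S ⇒ Y Y ⇒ Y a a ⇒ a a a a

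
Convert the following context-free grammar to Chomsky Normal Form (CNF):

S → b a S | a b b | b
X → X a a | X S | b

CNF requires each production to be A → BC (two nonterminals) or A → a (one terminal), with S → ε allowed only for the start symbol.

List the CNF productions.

TB → b; TA → a; S → b; X → b; S → TB X0; X0 → TA S; S → TA X1; X1 → TB TB; X → X X2; X2 → TA TA; X → X S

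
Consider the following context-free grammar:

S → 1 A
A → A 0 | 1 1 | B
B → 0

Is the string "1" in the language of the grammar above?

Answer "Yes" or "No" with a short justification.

No - no valid derivation exists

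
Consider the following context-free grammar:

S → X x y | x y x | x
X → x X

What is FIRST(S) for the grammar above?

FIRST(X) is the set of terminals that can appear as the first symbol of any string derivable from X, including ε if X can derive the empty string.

We compute FIRST(S) using the standard algorithm.
FIRST(S) = {x}
FIRST(X) = {x}
Therefore, FIRST(S) = {x}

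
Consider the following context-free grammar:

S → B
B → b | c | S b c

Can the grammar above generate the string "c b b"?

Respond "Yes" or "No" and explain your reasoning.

No - no valid derivation exists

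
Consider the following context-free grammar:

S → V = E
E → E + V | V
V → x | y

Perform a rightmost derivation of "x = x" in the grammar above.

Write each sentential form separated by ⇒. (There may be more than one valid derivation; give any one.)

S ⇒ V = E ⇒ V = V ⇒ V = x ⇒ x = x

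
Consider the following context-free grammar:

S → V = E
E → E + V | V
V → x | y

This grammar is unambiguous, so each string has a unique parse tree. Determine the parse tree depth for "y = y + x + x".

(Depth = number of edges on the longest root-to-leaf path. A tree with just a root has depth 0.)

5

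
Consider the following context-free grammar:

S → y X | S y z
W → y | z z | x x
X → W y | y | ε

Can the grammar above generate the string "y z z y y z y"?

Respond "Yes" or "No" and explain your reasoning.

No - no valid derivation exists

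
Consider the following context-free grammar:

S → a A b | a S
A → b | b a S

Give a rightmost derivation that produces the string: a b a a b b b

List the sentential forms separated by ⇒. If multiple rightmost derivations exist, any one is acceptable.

S ⇒ a A b ⇒ a b a S b ⇒ a b a a A b b ⇒ a b a a b b b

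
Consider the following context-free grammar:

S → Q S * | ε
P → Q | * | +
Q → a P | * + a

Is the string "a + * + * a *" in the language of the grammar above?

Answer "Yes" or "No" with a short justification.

No - no valid derivation exists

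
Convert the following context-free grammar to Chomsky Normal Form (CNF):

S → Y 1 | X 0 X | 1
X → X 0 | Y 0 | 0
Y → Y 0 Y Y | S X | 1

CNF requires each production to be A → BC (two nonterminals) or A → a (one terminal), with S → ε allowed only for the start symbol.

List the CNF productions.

T1 → 1; T0 → 0; S → 1; X → 0; Y → 1; S → Y T1; S → X X0; X0 → T0 X; X → X T0; X → Y T0; Y → Y X1; X1 → T0 X2; X2 → Y Y; Y → S X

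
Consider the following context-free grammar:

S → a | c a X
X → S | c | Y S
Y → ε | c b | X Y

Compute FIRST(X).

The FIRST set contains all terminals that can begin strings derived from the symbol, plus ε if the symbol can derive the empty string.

We compute FIRST(X) using the standard algorithm.
FIRST(S) = {a, c}
FIRST(X) = {a, c}
FIRST(Y) = {a, c, ε}
Therefore, FIRST(X) = {a, c}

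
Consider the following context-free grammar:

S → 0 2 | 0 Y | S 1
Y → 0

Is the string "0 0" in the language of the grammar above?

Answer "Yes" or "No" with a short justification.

Yes - a valid derivation exists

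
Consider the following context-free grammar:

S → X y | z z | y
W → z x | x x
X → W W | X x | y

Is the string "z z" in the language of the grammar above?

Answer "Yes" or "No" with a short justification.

Yes - a valid derivation exists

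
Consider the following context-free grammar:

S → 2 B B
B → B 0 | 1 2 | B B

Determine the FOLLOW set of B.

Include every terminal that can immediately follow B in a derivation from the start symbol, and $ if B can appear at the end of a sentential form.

We compute FOLLOW(B) using the standard algorithm.
FOLLOW(S) starts with {$}.
FIRST(B) = {1}
FIRST(S) = {2}
FOLLOW(B) = {$, 0, 1}
FOLLOW(S) = {$}
Therefore, FOLLOW(B) = {$, 0, 1}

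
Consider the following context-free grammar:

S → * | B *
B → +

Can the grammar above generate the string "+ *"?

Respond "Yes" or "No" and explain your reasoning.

Yes - a valid derivation exists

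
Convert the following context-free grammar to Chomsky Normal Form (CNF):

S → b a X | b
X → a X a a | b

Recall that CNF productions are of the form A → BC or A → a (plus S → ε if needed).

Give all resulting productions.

TB → b; TA → a; S → b; X → b; S → TB X0; X0 → TA X; X → TA X1; X1 → X X2; X2 → TA TA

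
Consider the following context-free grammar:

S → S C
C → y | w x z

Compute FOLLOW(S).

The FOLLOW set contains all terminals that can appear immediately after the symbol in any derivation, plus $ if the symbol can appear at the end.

We compute FOLLOW(S) using the standard algorithm.
FOLLOW(S) starts with {$}.
FIRST(C) = {w, y}
FIRST(S) = {}
FOLLOW(C) = {$, w, y}
FOLLOW(S) = {$, w, y}
Therefore, FOLLOW(S) = {$, w, y}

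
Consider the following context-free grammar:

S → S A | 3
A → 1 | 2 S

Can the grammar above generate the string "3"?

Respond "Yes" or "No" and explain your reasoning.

Yes - a valid derivation exists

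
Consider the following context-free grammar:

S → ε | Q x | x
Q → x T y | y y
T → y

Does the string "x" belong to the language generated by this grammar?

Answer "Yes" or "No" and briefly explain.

Yes - a valid derivation exists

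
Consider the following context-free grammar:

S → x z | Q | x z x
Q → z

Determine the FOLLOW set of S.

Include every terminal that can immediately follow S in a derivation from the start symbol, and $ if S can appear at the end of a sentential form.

We compute FOLLOW(S) using the standard algorithm.
FOLLOW(S) starts with {$}.
FIRST(Q) = {z}
FIRST(S) = {x, z}
FOLLOW(Q) = {$}
FOLLOW(S) = {$}
Therefore, FOLLOW(S) = {$}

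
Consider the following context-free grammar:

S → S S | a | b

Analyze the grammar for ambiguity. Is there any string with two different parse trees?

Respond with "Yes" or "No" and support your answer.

Yes - the string 'a a b a' has two distinct parse trees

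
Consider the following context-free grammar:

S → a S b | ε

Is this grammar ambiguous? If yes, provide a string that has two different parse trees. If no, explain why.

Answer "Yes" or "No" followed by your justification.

No - the grammar is unambiguous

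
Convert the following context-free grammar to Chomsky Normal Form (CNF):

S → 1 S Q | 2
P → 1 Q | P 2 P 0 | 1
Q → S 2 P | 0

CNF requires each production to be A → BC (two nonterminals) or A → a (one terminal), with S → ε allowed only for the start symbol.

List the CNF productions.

T1 → 1; S → 2; T2 → 2; T0 → 0; P → 1; Q → 0; S → T1 X0; X0 → S Q; P → T1 Q; P → P X1; X1 → T2 X2; X2 → P T0; Q → S X3; X3 → T2 P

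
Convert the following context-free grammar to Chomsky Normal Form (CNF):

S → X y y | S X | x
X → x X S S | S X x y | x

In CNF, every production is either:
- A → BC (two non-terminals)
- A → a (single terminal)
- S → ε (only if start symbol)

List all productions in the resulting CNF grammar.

TY → y; S → x; TX → x; X → x; S → X X0; X0 → TY TY; S → S X; X → TX X1; X1 → X X2; X2 → S S; X → S X3; X3 → X X4; X4 → TX TY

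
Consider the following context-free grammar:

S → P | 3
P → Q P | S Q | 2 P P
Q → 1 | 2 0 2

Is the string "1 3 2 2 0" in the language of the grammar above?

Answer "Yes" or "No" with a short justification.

No - no valid derivation exists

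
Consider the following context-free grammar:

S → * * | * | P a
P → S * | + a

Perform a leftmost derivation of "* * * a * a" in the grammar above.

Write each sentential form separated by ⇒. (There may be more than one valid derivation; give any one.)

S ⇒ P a ⇒ S * a ⇒ P a * a ⇒ S * a * a ⇒ * * * a * a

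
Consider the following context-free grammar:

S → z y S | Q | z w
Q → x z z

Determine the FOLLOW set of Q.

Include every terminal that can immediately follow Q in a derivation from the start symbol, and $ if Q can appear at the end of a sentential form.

We compute FOLLOW(Q) using the standard algorithm.
FOLLOW(S) starts with {$}.
FIRST(Q) = {x}
FIRST(S) = {x, z}
FOLLOW(Q) = {$}
FOLLOW(S) = {$}
Therefore, FOLLOW(Q) = {$}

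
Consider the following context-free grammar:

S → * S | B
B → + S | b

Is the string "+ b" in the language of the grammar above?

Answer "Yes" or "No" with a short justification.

Yes - a valid derivation exists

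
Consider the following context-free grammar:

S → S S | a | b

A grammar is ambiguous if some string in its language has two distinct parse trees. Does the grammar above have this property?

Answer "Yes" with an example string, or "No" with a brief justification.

Yes - the string 'a a b b' has two distinct parse trees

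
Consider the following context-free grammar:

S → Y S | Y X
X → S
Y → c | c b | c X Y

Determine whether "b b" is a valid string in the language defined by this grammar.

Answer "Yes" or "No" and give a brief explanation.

No - no valid derivation exists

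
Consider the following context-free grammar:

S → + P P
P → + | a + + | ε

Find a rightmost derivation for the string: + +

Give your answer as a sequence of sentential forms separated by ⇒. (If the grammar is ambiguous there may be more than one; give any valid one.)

S ⇒ + P P ⇒ + P + ⇒ + +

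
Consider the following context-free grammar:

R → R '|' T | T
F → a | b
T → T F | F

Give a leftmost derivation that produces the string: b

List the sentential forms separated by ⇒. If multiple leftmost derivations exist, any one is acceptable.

R ⇒ T ⇒ F ⇒ b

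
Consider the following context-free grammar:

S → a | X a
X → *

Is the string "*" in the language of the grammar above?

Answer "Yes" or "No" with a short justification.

No - no valid derivation exists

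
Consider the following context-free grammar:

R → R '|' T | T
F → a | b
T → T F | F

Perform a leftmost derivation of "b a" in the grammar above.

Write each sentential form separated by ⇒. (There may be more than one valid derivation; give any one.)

R ⇒ T ⇒ T F ⇒ F F ⇒ b F ⇒ b a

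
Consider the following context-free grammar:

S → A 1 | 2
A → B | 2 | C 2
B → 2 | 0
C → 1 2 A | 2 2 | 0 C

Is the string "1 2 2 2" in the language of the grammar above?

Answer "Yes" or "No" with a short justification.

No - no valid derivation exists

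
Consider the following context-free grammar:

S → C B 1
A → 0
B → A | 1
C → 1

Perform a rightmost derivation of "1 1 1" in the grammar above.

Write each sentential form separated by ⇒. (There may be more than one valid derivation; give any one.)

S ⇒ C B 1 ⇒ C 1 1 ⇒ 1 1 1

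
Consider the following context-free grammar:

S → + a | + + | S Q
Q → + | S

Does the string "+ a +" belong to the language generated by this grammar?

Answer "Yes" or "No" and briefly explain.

Yes - a valid derivation exists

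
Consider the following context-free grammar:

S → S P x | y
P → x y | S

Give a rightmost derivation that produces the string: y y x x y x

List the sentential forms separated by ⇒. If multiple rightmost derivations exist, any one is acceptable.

S ⇒ S P x ⇒ S x y x ⇒ S P x x y x ⇒ S S x x y x ⇒ S y x x y x ⇒ y y x x y x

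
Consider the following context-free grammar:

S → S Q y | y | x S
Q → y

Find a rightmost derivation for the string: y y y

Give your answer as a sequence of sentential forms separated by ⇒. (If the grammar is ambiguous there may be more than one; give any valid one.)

S ⇒ S Q y ⇒ S y y ⇒ y y y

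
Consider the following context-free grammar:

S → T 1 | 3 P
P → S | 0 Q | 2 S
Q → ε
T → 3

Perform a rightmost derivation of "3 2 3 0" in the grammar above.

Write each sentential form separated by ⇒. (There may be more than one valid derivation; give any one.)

S ⇒ 3 P ⇒ 3 2 S ⇒ 3 2 3 P ⇒ 3 2 3 0 Q ⇒ 3 2 3 0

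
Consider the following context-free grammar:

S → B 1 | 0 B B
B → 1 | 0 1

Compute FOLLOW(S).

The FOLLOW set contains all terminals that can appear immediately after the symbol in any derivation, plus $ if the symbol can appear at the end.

We compute FOLLOW(S) using the standard algorithm.
FOLLOW(S) starts with {$}.
FIRST(B) = {0, 1}
FIRST(S) = {0, 1}
FOLLOW(B) = {$, 0, 1}
FOLLOW(S) = {$}
Therefore, FOLLOW(S) = {$}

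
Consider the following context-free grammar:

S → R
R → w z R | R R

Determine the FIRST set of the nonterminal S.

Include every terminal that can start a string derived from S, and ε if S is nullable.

We compute FIRST(S) using the standard algorithm.
FIRST(R) = {w}
FIRST(S) = {w}
Therefore, FIRST(S) = {w}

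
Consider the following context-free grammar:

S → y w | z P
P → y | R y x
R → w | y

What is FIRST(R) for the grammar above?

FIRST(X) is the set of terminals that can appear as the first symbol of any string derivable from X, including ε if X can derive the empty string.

We compute FIRST(R) using the standard algorithm.
FIRST(P) = {w, y}
FIRST(R) = {w, y}
FIRST(S) = {y, z}
Therefore, FIRST(R) = {w, y}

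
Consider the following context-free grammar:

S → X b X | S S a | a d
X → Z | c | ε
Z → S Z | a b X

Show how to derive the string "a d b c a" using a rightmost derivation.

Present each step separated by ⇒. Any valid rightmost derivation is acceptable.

S ⇒ S S a ⇒ S X b X a ⇒ S X b c a ⇒ S b c a ⇒ a d b c a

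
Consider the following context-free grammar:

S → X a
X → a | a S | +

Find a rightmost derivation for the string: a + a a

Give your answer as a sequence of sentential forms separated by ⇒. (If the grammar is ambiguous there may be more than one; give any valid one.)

S ⇒ X a ⇒ a S a ⇒ a X a a ⇒ a + a a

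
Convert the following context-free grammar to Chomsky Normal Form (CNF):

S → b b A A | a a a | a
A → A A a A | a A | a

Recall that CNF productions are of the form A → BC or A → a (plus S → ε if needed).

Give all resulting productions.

TB → b; TA → a; S → a; A → a; S → TB X0; X0 → TB X1; X1 → A A; S → TA X2; X2 → TA TA; A → A X3; X3 → A X4; X4 → TA A; A → TA A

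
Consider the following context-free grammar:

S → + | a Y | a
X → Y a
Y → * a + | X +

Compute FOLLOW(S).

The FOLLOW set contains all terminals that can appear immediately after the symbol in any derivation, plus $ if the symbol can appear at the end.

We compute FOLLOW(S) using the standard algorithm.
FOLLOW(S) starts with {$}.
FIRST(S) = {+, a}
FIRST(X) = {*}
FIRST(Y) = {*}
FOLLOW(S) = {$}
FOLLOW(X) = {+}
FOLLOW(Y) = {$, a}
Therefore, FOLLOW(S) = {$}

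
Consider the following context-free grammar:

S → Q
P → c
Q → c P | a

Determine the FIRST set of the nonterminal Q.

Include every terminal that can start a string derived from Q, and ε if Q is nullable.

We compute FIRST(Q) using the standard algorithm.
FIRST(P) = {c}
FIRST(Q) = {a, c}
FIRST(S) = {a, c}
Therefore, FIRST(Q) = {a, c}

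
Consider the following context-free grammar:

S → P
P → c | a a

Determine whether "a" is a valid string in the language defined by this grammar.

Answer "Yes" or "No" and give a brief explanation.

No - no valid derivation exists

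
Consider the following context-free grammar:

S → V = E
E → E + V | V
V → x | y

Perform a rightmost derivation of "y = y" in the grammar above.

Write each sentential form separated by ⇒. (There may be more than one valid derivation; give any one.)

S ⇒ V = E ⇒ V = V ⇒ V = y ⇒ y = y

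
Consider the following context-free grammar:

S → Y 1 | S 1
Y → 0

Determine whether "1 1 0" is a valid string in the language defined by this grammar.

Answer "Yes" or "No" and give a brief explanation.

No - no valid derivation exists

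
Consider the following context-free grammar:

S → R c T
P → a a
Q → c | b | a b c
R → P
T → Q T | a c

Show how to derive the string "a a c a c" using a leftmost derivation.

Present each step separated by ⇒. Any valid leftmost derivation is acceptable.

S ⇒ R c T ⇒ P c T ⇒ a a c T ⇒ a a c a c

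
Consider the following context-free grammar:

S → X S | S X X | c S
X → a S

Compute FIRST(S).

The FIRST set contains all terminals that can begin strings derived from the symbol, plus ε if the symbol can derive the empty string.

We compute FIRST(S) using the standard algorithm.
FIRST(S) = {a, c}
FIRST(X) = {a}
Therefore, FIRST(S) = {a, c}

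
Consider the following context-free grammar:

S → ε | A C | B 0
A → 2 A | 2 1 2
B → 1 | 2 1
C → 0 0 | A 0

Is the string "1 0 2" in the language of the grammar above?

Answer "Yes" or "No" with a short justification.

No - no valid derivation exists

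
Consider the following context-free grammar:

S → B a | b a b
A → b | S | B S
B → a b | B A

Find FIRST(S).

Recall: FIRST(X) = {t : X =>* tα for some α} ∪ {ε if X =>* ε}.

We compute FIRST(S) using the standard algorithm.
FIRST(A) = {a, b}
FIRST(B) = {a}
FIRST(S) = {a, b}
Therefore, FIRST(S) = {a, b}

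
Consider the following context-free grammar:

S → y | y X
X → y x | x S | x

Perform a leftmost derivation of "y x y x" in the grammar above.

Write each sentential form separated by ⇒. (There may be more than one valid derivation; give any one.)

S ⇒ y X ⇒ y x S ⇒ y x y X ⇒ y x y x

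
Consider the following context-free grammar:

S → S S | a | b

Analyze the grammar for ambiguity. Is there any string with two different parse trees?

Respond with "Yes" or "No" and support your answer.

Yes - the string 'a a b a' has two distinct parse trees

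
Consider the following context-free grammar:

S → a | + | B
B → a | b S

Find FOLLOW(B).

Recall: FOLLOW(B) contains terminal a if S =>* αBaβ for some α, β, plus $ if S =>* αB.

We compute FOLLOW(B) using the standard algorithm.
FOLLOW(S) starts with {$}.
FIRST(B) = {a, b}
FIRST(S) = {+, a, b}
FOLLOW(B) = {$}
FOLLOW(S) = {$}
Therefore, FOLLOW(B) = {$}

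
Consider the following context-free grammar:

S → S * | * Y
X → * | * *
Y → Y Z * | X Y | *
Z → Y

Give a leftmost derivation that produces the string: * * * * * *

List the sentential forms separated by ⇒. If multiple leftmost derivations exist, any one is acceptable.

S ⇒ S * ⇒ S * * ⇒ S * * * ⇒ S * * * * ⇒ * Y * * * * ⇒ * * * * * *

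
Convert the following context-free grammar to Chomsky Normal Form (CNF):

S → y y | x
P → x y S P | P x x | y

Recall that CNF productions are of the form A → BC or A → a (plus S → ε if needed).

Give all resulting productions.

TY → y; S → x; TX → x; P → y; S → TY TY; P → TX X0; X0 → TY X1; X1 → S P; P → P X2; X2 → TX TX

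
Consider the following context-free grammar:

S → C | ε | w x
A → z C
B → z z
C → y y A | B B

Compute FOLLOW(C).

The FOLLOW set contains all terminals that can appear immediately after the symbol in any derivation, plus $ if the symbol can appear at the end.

We compute FOLLOW(C) using the standard algorithm.
FOLLOW(S) starts with {$}.
FIRST(A) = {z}
FIRST(B) = {z}
FIRST(C) = {y, z}
FIRST(S) = {w, y, z, ε}
FOLLOW(A) = {$}
FOLLOW(B) = {$, z}
FOLLOW(C) = {$}
FOLLOW(S) = {$}
Therefore, FOLLOW(C) = {$}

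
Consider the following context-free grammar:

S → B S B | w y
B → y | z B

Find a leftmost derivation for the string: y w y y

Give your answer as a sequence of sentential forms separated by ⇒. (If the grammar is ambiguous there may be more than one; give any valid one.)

S ⇒ B S B ⇒ y S B ⇒ y w y B ⇒ y w y y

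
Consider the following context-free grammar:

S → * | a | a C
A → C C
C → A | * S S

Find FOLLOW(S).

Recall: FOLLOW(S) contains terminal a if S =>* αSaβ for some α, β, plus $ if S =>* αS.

We compute FOLLOW(S) using the standard algorithm.
FOLLOW(S) starts with {$}.
FIRST(A) = {*}
FIRST(C) = {*}
FIRST(S) = {*, a}
FOLLOW(A) = {$, *, a}
FOLLOW(C) = {$, *, a}
FOLLOW(S) = {$, *, a}
Therefore, FOLLOW(S) = {$, *, a}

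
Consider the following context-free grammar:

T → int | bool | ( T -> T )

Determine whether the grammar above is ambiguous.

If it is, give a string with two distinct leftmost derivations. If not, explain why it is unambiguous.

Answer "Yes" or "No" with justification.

No - the grammar is unambiguous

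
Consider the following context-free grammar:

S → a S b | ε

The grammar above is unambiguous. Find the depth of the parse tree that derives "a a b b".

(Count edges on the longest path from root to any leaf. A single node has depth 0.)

3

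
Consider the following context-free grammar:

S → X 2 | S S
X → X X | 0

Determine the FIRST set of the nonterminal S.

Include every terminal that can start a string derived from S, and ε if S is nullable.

We compute FIRST(S) using the standard algorithm.
FIRST(S) = {0}
FIRST(X) = {0}
Therefore, FIRST(S) = {0}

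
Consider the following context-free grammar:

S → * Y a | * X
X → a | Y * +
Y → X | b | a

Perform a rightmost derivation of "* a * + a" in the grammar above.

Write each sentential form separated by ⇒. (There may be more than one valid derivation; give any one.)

S ⇒ * Y a ⇒ * X a ⇒ * Y * + a ⇒ * a * + a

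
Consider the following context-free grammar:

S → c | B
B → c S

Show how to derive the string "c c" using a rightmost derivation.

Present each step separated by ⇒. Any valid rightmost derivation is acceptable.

S ⇒ B ⇒ c S ⇒ c c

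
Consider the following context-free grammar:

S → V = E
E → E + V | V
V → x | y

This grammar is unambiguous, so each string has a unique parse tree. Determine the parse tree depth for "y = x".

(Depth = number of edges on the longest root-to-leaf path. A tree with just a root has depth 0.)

3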